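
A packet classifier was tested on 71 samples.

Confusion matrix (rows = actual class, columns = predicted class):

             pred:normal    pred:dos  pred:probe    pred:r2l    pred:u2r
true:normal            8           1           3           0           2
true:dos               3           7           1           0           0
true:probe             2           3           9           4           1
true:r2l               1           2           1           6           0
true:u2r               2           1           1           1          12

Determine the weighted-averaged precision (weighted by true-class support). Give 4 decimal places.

Per-class precision (TP/(TP+FP)):
  normal: TP=8, FP=3+2+1+2=8 → 8/16 = 0.50000
  dos: TP=7, FP=1+3+2+1=7 → 7/14 = 0.50000
  probe: TP=9, FP=3+1+1+1=6 → 9/15 = 0.60000
  r2l: TP=6, FP=0+0+4+1=5 → 6/11 = 0.54545
  u2r: TP=12, FP=2+0+1+0=3 → 12/15 = 0.80000
Weighted-precision = Σ (supportᵢ/N)·precisionᵢ with N=71: (14/71)·0.50000 + (11/71)·0.50000 + (19/71)·0.60000 + (10/71)·0.54545 + (17/71)·0.80000 = 0.6050

0.6050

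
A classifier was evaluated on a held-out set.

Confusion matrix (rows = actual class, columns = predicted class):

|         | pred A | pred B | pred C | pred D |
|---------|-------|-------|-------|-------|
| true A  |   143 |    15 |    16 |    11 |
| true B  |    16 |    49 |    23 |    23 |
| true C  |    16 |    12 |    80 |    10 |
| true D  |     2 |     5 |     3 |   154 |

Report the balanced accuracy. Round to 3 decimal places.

Balanced accuracy = mean of per-class recall.
  A: recall = 143/185 = 0.7730
  B: recall = 49/111 = 0.4414
  C: recall = 80/118 = 0.6780
  D: recall = 154/164 = 0.9390
Mean = (0.7730 + 0.4414 + 0.6780 + 0.9390) / 4 = 0.708

0.708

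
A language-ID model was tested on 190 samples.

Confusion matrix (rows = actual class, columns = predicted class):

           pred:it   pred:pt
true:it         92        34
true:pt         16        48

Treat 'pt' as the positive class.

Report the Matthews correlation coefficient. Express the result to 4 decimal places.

0.4582

MCC = (TP·TN − FP·FN) / √((TP+FP)(TP+FN)(TN+FP)(TN+FN))
Numerator = 48·92 − 34·16 = 3872
Denominator = √(82·64·126·108) = √71414784 = 8450.7268
MCC = 3872 / 8450.7268 = 0.4582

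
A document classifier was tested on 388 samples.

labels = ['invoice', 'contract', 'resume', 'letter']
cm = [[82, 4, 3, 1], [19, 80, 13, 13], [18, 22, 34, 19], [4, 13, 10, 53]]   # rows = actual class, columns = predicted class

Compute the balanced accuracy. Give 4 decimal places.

0.6448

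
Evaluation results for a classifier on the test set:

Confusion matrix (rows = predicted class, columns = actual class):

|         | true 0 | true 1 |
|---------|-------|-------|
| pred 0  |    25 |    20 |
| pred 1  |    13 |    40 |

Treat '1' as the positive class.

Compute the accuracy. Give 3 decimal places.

Accuracy = (TP+TN)/N = (40+25)/98 = 0.663

0.663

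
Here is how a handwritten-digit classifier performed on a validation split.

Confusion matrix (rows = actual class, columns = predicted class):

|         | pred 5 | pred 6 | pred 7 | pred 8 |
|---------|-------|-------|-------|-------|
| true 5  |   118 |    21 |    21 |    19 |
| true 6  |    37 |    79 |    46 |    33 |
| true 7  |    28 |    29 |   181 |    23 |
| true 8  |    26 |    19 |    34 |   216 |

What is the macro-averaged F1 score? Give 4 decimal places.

0.6182

Per-class F1 score (2·TP/(2·TP+FP+FN)):
  5: TP=118, FP=37+28+26=91, FN=21+21+19=61 → 236/388 = 0.60825
  6: TP=79, FP=21+29+19=69, FN=37+46+33=116 → 158/343 = 0.46064
  7: TP=181, FP=21+46+34=101, FN=28+29+23=80 → 362/543 = 0.66667
  8: TP=216, FP=19+33+23=75, FN=26+19+34=79 → 432/586 = 0.73720
Macro-F1 score = mean = (0.60825 + 0.46064 + 0.66667 + 0.73720) / 4 = 0.6182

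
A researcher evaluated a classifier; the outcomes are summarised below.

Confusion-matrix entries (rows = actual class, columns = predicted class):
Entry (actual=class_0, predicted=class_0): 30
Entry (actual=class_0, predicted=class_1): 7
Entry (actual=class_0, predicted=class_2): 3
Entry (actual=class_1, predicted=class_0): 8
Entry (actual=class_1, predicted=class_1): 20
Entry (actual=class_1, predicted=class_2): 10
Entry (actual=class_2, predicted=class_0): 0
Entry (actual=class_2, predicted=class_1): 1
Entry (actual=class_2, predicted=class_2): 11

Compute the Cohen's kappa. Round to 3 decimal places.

Observed agreement pₒ = trace/N = 61/90 = 0.6778
Expected agreement pₑ = Σ (rowᵢ·colᵢ)/N² = (40·38 + 38·28 + 12·24)/90² = 0.3546
κ = (pₒ − pₑ)/(1 − pₑ) = (0.6778 − 0.3546)/(1 − 0.3546) = 0.501

0.501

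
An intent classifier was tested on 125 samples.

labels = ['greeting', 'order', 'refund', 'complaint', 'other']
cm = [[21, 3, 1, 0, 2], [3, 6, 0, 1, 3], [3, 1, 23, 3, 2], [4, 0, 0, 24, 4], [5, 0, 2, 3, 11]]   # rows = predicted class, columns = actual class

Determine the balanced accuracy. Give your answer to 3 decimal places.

0.668

Balanced accuracy = mean of per-class recall.
  greeting: recall = 21/36 = 0.5833
  order: recall = 6/10 = 0.6000
  refund: recall = 23/26 = 0.8846
  complaint: recall = 24/31 = 0.7742
  other: recall = 11/22 = 0.5000
Mean = (0.5833 + 0.6000 + 0.8846 + 0.7742 + 0.5000) / 5 = 0.668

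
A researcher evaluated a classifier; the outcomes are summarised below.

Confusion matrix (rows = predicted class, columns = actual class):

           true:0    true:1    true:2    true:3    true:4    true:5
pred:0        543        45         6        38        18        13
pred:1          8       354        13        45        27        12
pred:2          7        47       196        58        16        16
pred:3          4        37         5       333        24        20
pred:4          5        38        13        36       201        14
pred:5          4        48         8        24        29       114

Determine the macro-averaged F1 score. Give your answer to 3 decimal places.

0.689

Per-class F1 score (2·TP/(2·TP+FP+FN)):
  0: TP=543, FP=45+6+38+18+13=120, FN=8+7+4+5+4=28 → 1086/1234 = 0.8801
  1: TP=354, FP=8+13+45+27+12=105, FN=45+47+37+38+48=215 → 708/1028 = 0.6887
  2: TP=196, FP=7+47+58+16+16=144, FN=6+13+5+13+8=45 → 392/581 = 0.6747
  3: TP=333, FP=4+37+5+24+20=90, FN=38+45+58+36+24=201 → 666/957 = 0.6959
  4: TP=201, FP=5+38+13+36+14=106, FN=18+27+16+24+29=114 → 402/622 = 0.6463
  5: TP=114, FP=4+48+8+24+29=113, FN=13+12+16+20+14=75 → 228/416 = 0.5481
Macro-F1 score = mean = (0.8801 + 0.6887 + 0.6747 + 0.6959 + 0.6463 + 0.5481) / 6 = 0.689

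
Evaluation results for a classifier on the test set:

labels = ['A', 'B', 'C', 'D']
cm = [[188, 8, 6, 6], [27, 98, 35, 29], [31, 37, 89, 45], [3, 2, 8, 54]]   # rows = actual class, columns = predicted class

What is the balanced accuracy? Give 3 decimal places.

0.667

Balanced accuracy = mean of per-class recall.
  A: recall = 188/208 = 0.9038
  B: recall = 98/189 = 0.5185
  C: recall = 89/202 = 0.4406
  D: recall = 54/67 = 0.8060
Mean = (0.9038 + 0.5185 + 0.4406 + 0.8060) / 4 = 0.667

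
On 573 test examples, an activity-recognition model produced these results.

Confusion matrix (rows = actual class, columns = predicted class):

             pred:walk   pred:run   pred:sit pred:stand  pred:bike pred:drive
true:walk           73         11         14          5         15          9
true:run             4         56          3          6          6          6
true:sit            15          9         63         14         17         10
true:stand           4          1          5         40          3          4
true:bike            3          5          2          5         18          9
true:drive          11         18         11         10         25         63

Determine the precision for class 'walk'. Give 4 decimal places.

One-vs-rest for 'walk': TP = diagonal; FP = other classes predicted 'walk'; FN = 'walk' predicted as other.
precision = TP/(TP+FP).
walk: TP=73, FP=4+15+4+3+11=37 → 73/110 = 0.66364

0.6636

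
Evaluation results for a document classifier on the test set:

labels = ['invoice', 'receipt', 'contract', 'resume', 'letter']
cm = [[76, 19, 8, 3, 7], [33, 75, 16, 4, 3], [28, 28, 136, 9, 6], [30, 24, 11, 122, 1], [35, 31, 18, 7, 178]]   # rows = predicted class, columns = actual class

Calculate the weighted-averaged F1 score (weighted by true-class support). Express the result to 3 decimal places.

Per-class F1 score (2·TP/(2·TP+FP+FN)):
  invoice: TP=76, FP=19+8+3+7=37, FN=33+28+30+35=126 → 152/315 = 0.4825
  receipt: TP=75, FP=33+16+4+3=56, FN=19+28+24+31=102 → 150/308 = 0.4870
  contract: TP=136, FP=28+28+9+6=71, FN=8+16+11+18=53 → 272/396 = 0.6869
  resume: TP=122, FP=30+24+11+1=66, FN=3+4+9+7=23 → 244/333 = 0.7327
  letter: TP=178, FP=35+31+18+7=91, FN=7+3+6+1=17 → 356/464 = 0.7672
Weighted-F1 score = Σ (supportᵢ/N)·F1 scoreᵢ with N=908: (202/908)·0.4825 + (177/908)·0.4870 + (189/908)·0.6869 + (145/908)·0.7327 + (195/908)·0.7672 = 0.627

0.627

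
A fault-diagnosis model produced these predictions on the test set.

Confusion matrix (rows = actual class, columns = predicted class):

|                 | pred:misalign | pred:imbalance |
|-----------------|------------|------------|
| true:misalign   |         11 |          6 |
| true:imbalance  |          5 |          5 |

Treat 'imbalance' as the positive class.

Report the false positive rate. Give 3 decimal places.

0.353

FPR = FP/(FP+TN) = 6/(6+11) = 0.353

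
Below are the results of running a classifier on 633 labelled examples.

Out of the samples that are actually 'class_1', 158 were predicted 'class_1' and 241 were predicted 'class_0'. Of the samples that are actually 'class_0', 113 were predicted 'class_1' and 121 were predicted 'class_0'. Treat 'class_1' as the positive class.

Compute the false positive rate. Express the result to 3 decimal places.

0.483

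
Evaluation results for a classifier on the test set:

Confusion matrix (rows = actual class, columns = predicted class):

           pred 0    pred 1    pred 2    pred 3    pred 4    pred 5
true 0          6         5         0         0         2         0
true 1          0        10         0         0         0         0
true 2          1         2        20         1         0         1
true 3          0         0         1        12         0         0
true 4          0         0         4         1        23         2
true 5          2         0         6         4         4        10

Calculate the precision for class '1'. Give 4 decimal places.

0.5882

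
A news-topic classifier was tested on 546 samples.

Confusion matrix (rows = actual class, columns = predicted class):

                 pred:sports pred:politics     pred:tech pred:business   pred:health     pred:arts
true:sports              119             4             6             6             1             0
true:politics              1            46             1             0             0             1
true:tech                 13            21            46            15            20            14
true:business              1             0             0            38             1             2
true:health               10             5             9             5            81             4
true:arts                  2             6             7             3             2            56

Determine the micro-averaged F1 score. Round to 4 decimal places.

0.7070

Micro-averaging pools counts across classes: ΣTP=386, ΣFP=160, ΣFN=160.
Micro-F1 score = 2·TP/(2·TP+FP+FN) on pooled counts = 0.7070 (equals overall accuracy in single-label multiclass).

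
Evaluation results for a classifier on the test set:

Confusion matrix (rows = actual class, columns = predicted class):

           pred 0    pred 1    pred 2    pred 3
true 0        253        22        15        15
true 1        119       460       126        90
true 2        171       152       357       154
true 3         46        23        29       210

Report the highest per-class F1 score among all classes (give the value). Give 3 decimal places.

0.634

Per-class F1 score (2·TP/(2·TP+FP+FN)):
  0: TP=253, FP=119+171+46=336, FN=22+15+15=52 → 506/894 = 0.5660
  1: TP=460, FP=22+152+23=197, FN=119+126+90=335 → 920/1452 = 0.6336
  2: TP=357, FP=15+126+29=170, FN=171+152+154=477 → 714/1361 = 0.5246
  3: TP=210, FP=15+90+154=259, FN=46+23+29=98 → 420/777 = 0.5405
Highest is class '1' with F1 score = 0.634.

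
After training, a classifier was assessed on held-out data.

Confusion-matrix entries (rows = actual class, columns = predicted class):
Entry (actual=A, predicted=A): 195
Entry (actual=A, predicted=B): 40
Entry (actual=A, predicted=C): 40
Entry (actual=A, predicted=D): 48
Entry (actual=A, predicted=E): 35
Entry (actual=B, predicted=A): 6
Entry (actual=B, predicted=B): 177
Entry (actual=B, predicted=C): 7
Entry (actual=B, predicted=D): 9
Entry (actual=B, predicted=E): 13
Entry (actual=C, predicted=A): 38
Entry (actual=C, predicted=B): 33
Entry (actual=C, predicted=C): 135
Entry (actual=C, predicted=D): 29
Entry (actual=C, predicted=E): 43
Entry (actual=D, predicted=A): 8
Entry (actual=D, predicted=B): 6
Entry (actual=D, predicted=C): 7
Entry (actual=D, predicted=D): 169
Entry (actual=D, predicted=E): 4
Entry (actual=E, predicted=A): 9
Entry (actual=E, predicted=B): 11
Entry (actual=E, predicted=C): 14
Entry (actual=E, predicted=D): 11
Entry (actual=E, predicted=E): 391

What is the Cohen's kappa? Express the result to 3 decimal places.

0.646

Observed agreement pₒ = trace/N = 1067/1478 = 0.7219
Expected agreement pₑ = Σ (rowᵢ·colᵢ)/N² = (358·256 + 212·267 + 278·203 + 194·266 + 436·486)/1478² = 0.2143
κ = (pₒ − pₑ)/(1 − pₑ) = (0.7219 − 0.2143)/(1 − 0.2143) = 0.646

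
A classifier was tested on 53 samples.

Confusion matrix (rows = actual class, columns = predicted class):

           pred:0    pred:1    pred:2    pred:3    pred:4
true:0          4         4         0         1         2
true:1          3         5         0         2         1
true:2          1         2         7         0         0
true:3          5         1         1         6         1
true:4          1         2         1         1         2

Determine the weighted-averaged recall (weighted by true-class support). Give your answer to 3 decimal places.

0.453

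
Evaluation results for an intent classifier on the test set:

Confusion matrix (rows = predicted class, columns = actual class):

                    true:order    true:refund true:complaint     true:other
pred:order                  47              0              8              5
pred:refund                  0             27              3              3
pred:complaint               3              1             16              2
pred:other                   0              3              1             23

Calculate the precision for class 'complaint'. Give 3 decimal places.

Take TP from the diagonal, FP from the rest of the 'complaint' prediction marginal, FN from the rest of the 'complaint' actual marginal.
precision = TP/(TP+FP).
complaint: TP=16, FP=3+1+2=6 → 16/22 = 0.7273

0.727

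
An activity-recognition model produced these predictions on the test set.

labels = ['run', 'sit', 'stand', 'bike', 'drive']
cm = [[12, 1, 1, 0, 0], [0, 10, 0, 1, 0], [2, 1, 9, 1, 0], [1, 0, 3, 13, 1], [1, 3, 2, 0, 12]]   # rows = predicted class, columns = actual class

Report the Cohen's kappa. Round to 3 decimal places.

0.696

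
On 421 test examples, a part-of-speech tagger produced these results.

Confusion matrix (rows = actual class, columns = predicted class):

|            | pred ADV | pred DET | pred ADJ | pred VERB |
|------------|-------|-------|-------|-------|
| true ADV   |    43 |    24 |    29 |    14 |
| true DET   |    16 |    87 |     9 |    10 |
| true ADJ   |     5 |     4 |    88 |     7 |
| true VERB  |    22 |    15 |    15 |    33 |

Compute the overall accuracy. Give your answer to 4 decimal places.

0.5962

Accuracy = trace / total = (43+87+88+33=251) / 421 = 251/421 = 0.5962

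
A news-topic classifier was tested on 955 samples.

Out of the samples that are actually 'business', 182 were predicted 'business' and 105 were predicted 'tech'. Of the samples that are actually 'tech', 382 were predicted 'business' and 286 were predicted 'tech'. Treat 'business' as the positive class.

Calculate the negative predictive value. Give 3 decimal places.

NPV = TN/(TN+FN) = 286/(286+105) = 0.731

0.731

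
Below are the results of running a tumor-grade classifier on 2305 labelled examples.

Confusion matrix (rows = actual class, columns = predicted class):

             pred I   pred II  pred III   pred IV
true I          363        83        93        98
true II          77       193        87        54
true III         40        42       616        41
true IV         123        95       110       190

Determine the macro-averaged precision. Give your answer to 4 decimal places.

0.5613

Per-class precision (TP/(TP+FP)):
  I: TP=363, FP=77+40+123=240 → 363/603 = 0.60199
  II: TP=193, FP=83+42+95=220 → 193/413 = 0.46731
  III: TP=616, FP=93+87+110=290 → 616/906 = 0.67991
  IV: TP=190, FP=98+54+41=193 → 190/383 = 0.49608
Macro-precision = mean = (0.60199 + 0.46731 + 0.67991 + 0.49608) / 4 = 0.5613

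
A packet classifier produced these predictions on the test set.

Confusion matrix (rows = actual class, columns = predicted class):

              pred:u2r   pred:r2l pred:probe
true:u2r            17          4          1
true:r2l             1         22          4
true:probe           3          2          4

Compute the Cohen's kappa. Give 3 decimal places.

Observed agreement pₒ = trace/N = 43/58 = 0.7414
Expected agreement pₑ = Σ (rowᵢ·colᵢ)/N² = (22·21 + 27·28 + 9·9)/58² = 0.3861
κ = (pₒ − pₑ)/(1 − pₑ) = (0.7414 − 0.3861)/(1 − 0.3861) = 0.579

0.579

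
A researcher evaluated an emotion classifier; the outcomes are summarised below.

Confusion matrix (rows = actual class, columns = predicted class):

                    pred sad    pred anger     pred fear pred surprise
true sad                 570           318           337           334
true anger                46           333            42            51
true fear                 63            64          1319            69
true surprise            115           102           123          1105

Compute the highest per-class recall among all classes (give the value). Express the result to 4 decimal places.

0.8706

Per-class recall (TP/(TP+FN)):
  sad: TP=570, FN=318+337+334=989 → 570/1559 = 0.36562
  anger: TP=333, FN=46+42+51=139 → 333/472 = 0.70551
  fear: TP=1319, FN=63+64+69=196 → 1319/1515 = 0.87063
  surprise: TP=1105, FN=115+102+123=340 → 1105/1445 = 0.76471
Highest is class 'fear' with recall = 0.8706.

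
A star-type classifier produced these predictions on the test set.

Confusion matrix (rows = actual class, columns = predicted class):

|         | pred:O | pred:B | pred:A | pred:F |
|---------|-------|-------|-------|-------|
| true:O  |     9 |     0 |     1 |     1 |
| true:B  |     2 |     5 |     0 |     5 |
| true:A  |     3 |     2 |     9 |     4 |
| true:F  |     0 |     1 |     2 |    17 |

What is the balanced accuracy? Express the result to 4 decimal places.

0.6462

Balanced accuracy = mean of per-class recall.
  O: recall = 9/11 = 0.81818
  B: recall = 5/12 = 0.41667
  A: recall = 9/18 = 0.50000
  F: recall = 17/20 = 0.85000
Mean = (0.81818 + 0.41667 + 0.50000 + 0.85000) / 4 = 0.6462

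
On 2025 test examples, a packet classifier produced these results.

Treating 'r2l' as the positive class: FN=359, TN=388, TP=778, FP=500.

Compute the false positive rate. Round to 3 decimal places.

0.563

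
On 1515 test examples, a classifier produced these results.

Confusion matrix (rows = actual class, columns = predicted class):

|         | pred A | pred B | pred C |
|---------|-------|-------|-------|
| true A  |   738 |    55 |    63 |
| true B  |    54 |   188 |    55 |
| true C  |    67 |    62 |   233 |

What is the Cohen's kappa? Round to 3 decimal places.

0.598

Observed agreement pₒ = trace/N = 1159/1515 = 0.7650
Expected agreement pₑ = Σ (rowᵢ·colᵢ)/N² = (856·859 + 297·305 + 362·351)/1515² = 0.4152
κ = (pₒ − pₑ)/(1 − pₑ) = (0.7650 − 0.4152)/(1 − 0.4152) = 0.598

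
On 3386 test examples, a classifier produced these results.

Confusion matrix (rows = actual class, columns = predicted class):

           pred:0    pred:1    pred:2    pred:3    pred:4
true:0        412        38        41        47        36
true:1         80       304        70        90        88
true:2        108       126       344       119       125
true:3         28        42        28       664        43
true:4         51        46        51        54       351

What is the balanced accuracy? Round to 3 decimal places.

Balanced accuracy = mean of per-class recall.
  0: recall = 412/574 = 0.7178
  1: recall = 304/632 = 0.4810
  2: recall = 344/822 = 0.4185
  3: recall = 664/805 = 0.8248
  4: recall = 351/553 = 0.6347
Mean = (0.7178 + 0.4810 + 0.4185 + 0.8248 + 0.6347) / 5 = 0.615

0.615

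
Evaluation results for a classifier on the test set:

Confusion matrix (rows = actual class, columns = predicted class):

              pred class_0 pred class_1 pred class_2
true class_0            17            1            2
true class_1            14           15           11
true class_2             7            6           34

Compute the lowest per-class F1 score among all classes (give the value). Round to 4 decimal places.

Per-class F1 score (2·TP/(2·TP+FP+FN)):
  class_0: TP=17, FP=14+7=21, FN=1+2=3 → 34/58 = 0.58621
  class_1: TP=15, FP=1+6=7, FN=14+11=25 → 30/62 = 0.48387
  class_2: TP=34, FP=2+11=13, FN=7+6=13 → 68/94 = 0.72340
Lowest is class 'class_1' with F1 score = 0.4839.

0.4839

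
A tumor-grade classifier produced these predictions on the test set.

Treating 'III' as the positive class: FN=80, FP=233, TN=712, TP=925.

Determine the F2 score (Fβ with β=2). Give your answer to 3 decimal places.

Fβ = (1+β²)·TP / ((1+β²)·TP + β²·FN + FP), with β²=4
= 5·925 / (5·925 + 4·80 + 233) = 0.893

0.893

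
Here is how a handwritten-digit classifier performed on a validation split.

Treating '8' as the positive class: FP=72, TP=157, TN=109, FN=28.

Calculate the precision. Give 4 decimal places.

Precision = TP/(TP+FP) = 157/(157+72) = 157/229 = 0.6856

0.6856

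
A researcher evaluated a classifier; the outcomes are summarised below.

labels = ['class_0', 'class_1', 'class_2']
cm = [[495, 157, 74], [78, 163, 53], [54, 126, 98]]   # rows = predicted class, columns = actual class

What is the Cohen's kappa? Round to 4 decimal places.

0.3209

Observed agreement pₒ = trace/N = 756/1298 = 0.58243
Expected agreement pₑ = Σ (rowᵢ·colᵢ)/N² = (627·726 + 446·294 + 225·278)/1298² = 0.38513
κ = (pₒ − pₑ)/(1 − pₑ) = (0.58243 − 0.38513)/(1 − 0.38513) = 0.3209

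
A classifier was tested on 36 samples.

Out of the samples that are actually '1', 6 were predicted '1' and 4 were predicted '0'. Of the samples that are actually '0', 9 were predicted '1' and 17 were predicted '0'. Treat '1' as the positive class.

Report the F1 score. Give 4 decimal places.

Precision = TP/(TP+FP) = 6/15 = 0.4000
Recall = TP/(TP+FN) = 6/10 = 0.6000
F1 = 2·TP/(2·TP+FP+FN) = 12/25 = 0.4800

0.4800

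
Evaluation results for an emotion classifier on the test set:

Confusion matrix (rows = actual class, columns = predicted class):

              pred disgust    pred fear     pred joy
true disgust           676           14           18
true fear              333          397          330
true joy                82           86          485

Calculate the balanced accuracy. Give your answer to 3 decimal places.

Balanced accuracy = mean of per-class recall.
  disgust: recall = 676/708 = 0.9548
  fear: recall = 397/1060 = 0.3745
  joy: recall = 485/653 = 0.7427
Mean = (0.9548 + 0.3745 + 0.7427) / 3 = 0.691

0.691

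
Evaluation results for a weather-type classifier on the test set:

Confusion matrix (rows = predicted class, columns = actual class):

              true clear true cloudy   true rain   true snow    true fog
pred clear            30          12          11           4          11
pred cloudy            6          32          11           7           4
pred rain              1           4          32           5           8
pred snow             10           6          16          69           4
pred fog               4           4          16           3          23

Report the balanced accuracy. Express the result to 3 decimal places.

Balanced accuracy = mean of per-class recall.
  clear: recall = 30/51 = 0.5882
  cloudy: recall = 32/58 = 0.5517
  rain: recall = 32/86 = 0.3721
  snow: recall = 69/88 = 0.7841
  fog: recall = 23/50 = 0.4600
Mean = (0.5882 + 0.5517 + 0.3721 + 0.7841 + 0.4600) / 5 = 0.551

0.551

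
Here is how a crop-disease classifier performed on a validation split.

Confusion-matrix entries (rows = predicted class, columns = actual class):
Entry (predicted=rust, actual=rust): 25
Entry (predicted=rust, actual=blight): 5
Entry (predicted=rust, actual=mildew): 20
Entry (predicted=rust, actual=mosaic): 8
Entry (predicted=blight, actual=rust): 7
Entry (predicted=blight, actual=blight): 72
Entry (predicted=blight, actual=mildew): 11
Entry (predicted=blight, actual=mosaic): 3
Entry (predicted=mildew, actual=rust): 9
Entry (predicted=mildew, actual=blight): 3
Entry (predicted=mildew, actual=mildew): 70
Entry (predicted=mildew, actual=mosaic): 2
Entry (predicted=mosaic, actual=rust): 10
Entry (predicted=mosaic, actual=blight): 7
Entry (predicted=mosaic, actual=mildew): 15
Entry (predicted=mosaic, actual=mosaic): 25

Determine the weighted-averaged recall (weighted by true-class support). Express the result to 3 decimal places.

0.658

Per-class recall (TP/(TP+FN)):
  rust: TP=25, FN=7+9+10=26 → 25/51 = 0.4902
  blight: TP=72, FN=5+3+7=15 → 72/87 = 0.8276
  mildew: TP=70, FN=20+11+15=46 → 70/116 = 0.6034
  mosaic: TP=25, FN=8+3+2=13 → 25/38 = 0.6579
Weighted-recall = Σ (supportᵢ/N)·recallᵢ with N=292: (51/292)·0.4902 + (87/292)·0.8276 + (116/292)·0.6034 + (38/292)·0.6579 = 0.658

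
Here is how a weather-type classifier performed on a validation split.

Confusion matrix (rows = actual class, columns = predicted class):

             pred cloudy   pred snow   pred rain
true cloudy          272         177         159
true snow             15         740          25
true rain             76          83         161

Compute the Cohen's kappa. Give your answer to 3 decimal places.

0.494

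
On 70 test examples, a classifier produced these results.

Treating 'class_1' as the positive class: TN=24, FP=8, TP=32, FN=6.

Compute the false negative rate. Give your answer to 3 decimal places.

0.158

FNR = FN/(FN+TP) = 6/(6+32) = 0.158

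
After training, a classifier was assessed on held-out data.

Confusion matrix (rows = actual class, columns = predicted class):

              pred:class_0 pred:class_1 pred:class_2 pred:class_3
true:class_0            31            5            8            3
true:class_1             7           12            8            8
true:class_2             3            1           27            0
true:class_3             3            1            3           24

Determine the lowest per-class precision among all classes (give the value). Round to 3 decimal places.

Per-class precision (TP/(TP+FP)):
  class_0: TP=31, FP=7+3+3=13 → 31/44 = 0.7045
  class_1: TP=12, FP=5+1+1=7 → 12/19 = 0.6316
  class_2: TP=27, FP=8+8+3=19 → 27/46 = 0.5870
  class_3: TP=24, FP=3+8+0=11 → 24/35 = 0.6857
Lowest is class 'class_2' with precision = 0.587.

0.587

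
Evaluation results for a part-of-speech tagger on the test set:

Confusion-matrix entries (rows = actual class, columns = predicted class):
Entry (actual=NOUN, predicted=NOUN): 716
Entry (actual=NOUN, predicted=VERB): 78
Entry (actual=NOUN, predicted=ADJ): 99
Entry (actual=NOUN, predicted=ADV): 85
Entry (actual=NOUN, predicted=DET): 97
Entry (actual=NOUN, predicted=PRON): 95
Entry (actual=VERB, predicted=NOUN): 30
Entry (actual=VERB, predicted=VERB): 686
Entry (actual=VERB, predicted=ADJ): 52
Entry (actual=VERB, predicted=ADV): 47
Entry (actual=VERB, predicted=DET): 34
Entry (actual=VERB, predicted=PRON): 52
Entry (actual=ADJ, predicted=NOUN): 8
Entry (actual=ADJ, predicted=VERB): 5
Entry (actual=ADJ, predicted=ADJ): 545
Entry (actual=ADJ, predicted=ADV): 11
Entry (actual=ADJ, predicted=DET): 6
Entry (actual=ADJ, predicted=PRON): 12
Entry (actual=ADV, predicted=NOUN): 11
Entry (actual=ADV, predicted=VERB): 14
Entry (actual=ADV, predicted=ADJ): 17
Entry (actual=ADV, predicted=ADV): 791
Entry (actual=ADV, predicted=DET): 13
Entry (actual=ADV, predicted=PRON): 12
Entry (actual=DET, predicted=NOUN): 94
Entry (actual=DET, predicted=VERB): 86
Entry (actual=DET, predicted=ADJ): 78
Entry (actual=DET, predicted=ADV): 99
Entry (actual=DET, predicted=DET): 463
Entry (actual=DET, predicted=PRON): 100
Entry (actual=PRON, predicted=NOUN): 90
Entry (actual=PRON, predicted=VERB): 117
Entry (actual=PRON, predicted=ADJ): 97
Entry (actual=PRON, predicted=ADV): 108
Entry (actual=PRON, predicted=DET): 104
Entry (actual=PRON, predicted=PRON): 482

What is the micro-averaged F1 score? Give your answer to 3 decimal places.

Micro-averaging pools counts across classes: ΣTP=3683, ΣFP=1751, ΣFN=1751.
Micro-F1 score = 2·TP/(2·TP+FP+FN) on pooled counts = 0.678 (equals overall accuracy in single-label multiclass).

0.678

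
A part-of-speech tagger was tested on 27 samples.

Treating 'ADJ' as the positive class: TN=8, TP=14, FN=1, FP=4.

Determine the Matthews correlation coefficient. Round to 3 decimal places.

0.632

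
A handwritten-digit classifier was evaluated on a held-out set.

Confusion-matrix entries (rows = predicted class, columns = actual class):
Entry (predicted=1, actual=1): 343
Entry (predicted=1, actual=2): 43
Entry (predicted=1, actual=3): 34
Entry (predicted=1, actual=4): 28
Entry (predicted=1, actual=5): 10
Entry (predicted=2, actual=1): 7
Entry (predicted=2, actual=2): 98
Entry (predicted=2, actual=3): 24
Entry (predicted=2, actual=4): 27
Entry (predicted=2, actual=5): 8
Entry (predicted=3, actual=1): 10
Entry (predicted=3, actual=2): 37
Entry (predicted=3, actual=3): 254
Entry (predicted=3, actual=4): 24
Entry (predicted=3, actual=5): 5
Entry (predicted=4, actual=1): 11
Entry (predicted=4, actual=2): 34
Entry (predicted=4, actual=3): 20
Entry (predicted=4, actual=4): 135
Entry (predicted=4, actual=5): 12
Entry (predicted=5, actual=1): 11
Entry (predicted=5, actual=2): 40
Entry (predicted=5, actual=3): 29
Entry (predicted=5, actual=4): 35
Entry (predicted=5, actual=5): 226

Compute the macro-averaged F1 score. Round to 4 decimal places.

0.6719

Per-class F1 score (2·TP/(2·TP+FP+FN)):
  1: TP=343, FP=43+34+28+10=115, FN=7+10+11+11=39 → 686/840 = 0.81667
  2: TP=98, FP=7+24+27+8=66, FN=43+37+34+40=154 → 196/416 = 0.47115
  3: TP=254, FP=10+37+24+5=76, FN=34+24+20+29=107 → 508/691 = 0.73517
  4: TP=135, FP=11+34+20+12=77, FN=28+27+24+35=114 → 270/461 = 0.58568
  5: TP=226, FP=11+40+29+35=115, FN=10+8+5+12=35 → 452/602 = 0.75083
Macro-F1 score = mean = (0.81667 + 0.47115 + 0.73517 + 0.58568 + 0.75083) / 5 = 0.6719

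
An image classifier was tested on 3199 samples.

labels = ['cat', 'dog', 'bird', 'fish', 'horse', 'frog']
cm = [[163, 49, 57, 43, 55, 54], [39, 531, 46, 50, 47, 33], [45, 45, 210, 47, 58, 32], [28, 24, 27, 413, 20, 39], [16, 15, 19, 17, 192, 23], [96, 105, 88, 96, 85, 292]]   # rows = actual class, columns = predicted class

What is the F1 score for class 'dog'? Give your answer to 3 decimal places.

One-vs-rest for 'dog': TP = diagonal; FP = other classes predicted 'dog'; FN = 'dog' predicted as other.
F1 score = 2·TP/(2·TP+FP+FN).
dog: TP=531, FP=49+45+24+15+105=238, FN=39+46+50+47+33=215 → 1062/1515 = 0.7010

0.701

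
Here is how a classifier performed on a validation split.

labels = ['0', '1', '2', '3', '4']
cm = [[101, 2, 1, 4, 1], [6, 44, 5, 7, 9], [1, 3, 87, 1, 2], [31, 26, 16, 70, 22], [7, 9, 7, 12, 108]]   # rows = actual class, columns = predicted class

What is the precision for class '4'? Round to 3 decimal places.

0.761

precision = TP/(TP+FP).
4: TP=108, FP=1+9+2+22=34 → 108/142 = 0.7606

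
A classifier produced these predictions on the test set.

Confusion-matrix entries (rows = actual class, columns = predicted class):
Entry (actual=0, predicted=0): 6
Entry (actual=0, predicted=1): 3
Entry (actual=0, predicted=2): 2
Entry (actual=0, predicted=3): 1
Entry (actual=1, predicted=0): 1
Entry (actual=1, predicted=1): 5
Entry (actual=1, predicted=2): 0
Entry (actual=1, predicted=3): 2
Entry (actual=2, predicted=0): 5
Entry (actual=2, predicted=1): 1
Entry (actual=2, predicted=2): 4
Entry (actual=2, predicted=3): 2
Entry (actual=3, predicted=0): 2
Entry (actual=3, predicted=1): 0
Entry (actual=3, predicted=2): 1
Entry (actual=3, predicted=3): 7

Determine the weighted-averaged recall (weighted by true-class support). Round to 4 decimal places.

Per-class recall (TP/(TP+FN)):
  0: TP=6, FN=3+2+1=6 → 6/12 = 0.50000
  1: TP=5, FN=1+0+2=3 → 5/8 = 0.62500
  2: TP=4, FN=5+1+2=8 → 4/12 = 0.33333
  3: TP=7, FN=2+0+1=3 → 7/10 = 0.70000
Weighted-recall = Σ (supportᵢ/N)·recallᵢ with N=42: (12/42)·0.50000 + (8/42)·0.62500 + (12/42)·0.33333 + (10/42)·0.70000 = 0.5238

0.5238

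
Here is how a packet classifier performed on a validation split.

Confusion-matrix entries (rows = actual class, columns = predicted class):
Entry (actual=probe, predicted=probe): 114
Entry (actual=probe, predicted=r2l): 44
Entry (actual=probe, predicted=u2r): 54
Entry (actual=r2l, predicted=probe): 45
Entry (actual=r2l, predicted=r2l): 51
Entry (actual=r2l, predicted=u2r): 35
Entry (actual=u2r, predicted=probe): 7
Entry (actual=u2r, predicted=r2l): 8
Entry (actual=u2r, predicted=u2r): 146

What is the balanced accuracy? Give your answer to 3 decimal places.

Balanced accuracy = mean of per-class recall.
  probe: recall = 114/212 = 0.5377
  r2l: recall = 51/131 = 0.3893
  u2r: recall = 146/161 = 0.9068
Mean = (0.5377 + 0.3893 + 0.9068) / 3 = 0.611

0.611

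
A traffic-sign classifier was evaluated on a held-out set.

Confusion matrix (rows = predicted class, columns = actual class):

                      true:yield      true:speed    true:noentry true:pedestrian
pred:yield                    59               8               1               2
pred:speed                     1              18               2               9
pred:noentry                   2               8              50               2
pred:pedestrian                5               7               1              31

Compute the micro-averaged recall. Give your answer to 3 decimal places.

0.767

Micro-averaging pools counts across classes: ΣTP=158, ΣFP=48, ΣFN=48.
Micro-recall = TP/(TP+FN) on pooled counts = 0.767 (equals overall accuracy in single-label multiclass).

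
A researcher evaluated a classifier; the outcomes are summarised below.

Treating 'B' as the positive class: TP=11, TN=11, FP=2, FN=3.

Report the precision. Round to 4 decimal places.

0.8462

Precision = TP/(TP+FP) = 11/(11+2) = 11/13 = 0.8462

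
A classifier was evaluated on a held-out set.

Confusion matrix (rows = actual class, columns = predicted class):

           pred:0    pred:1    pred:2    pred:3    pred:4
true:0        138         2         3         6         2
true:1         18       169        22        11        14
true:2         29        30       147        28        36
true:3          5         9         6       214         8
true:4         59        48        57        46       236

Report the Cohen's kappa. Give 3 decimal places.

Observed agreement pₒ = trace/N = 904/1343 = 0.6731
Expected agreement pₑ = Σ (rowᵢ·colᵢ)/N² = (151·249 + 234·258 + 270·235 + 242·305 + 446·296)/1343² = 0.2036
κ = (pₒ − pₑ)/(1 − pₑ) = (0.6731 − 0.2036)/(1 − 0.2036) = 0.590

0.590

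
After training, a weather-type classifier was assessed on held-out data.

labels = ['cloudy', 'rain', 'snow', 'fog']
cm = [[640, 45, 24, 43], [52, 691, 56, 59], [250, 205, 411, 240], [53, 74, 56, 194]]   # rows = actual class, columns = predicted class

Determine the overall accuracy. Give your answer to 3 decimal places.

0.626

Accuracy = trace / total = (640+691+411+194=1936) / 3093 = 1936/3093 = 0.626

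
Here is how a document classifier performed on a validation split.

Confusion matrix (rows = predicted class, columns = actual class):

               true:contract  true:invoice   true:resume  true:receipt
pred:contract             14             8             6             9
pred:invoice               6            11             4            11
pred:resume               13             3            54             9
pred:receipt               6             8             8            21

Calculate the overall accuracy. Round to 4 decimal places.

Accuracy = trace / total = (14+11+54+21=100) / 191 = 100/191 = 0.5236

0.5236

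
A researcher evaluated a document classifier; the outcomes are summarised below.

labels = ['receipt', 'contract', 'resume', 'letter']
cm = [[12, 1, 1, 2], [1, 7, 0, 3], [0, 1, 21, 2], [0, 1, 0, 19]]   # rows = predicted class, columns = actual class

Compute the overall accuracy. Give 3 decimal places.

Accuracy = trace / total = (12+7+21+19=59) / 71 = 59/71 = 0.831

0.831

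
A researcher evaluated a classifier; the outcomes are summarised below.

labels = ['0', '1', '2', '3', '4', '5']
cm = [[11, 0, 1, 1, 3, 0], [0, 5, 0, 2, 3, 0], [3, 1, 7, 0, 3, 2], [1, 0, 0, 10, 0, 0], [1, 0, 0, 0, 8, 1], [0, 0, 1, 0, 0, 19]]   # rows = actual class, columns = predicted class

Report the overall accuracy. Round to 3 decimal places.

0.723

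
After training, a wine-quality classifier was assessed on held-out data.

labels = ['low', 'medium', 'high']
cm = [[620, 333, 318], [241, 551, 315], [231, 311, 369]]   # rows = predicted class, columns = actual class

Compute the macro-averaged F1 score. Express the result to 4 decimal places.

0.4631

Per-class F1 score (2·TP/(2·TP+FP+FN)):
  low: TP=620, FP=333+318=651, FN=241+231=472 → 1240/2363 = 0.52476
  medium: TP=551, FP=241+315=556, FN=333+311=644 → 1102/2302 = 0.47871
  high: TP=369, FP=231+311=542, FN=318+315=633 → 738/1913 = 0.38578
Macro-F1 score = mean = (0.52476 + 0.47871 + 0.38578) / 3 = 0.4631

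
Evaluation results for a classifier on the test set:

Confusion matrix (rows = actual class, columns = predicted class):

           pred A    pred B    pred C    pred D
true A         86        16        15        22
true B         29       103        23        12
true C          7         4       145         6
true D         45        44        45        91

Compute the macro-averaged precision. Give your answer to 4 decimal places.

0.6156

Per-class precision (TP/(TP+FP)):
  A: TP=86, FP=29+7+45=81 → 86/167 = 0.51497
  B: TP=103, FP=16+4+44=64 → 103/167 = 0.61677
  C: TP=145, FP=15+23+45=83 → 145/228 = 0.63596
  D: TP=91, FP=22+12+6=40 → 91/131 = 0.69466
Macro-precision = mean = (0.51497 + 0.61677 + 0.63596 + 0.69466) / 4 = 0.6156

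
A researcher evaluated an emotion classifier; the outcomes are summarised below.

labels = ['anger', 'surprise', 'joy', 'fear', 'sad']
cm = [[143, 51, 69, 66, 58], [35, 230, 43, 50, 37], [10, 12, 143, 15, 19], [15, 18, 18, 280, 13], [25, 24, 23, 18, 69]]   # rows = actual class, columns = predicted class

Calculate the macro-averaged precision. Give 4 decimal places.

0.5603

Per-class precision (TP/(TP+FP)):
  anger: TP=143, FP=35+10+15+25=85 → 143/228 = 0.62719
  surprise: TP=230, FP=51+12+18+24=105 → 230/335 = 0.68657
  joy: TP=143, FP=69+43+18+23=153 → 143/296 = 0.48311
  fear: TP=280, FP=66+50+15+18=149 → 280/429 = 0.65268
  sad: TP=69, FP=58+37+19+13=127 → 69/196 = 0.35204
Macro-precision = mean = (0.62719 + 0.68657 + 0.48311 + 0.65268 + 0.35204) / 5 = 0.5603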